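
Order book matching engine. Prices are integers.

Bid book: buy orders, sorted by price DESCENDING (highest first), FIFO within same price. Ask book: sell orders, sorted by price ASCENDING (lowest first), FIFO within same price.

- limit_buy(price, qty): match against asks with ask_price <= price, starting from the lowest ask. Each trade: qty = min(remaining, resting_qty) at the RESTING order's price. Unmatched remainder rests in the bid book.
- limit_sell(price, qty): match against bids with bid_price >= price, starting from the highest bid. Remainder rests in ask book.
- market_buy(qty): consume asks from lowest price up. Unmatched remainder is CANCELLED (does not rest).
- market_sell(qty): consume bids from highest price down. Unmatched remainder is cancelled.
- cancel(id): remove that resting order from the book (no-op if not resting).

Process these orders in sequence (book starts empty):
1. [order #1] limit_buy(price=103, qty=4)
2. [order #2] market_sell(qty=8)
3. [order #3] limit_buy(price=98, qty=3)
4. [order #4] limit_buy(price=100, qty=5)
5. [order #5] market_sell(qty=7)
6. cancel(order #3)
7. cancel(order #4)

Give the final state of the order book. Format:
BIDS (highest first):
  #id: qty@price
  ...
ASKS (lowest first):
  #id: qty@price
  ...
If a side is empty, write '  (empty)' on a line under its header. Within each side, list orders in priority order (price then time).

After op 1 [order #1] limit_buy(price=103, qty=4): fills=none; bids=[#1:4@103] asks=[-]
After op 2 [order #2] market_sell(qty=8): fills=#1x#2:4@103; bids=[-] asks=[-]
After op 3 [order #3] limit_buy(price=98, qty=3): fills=none; bids=[#3:3@98] asks=[-]
After op 4 [order #4] limit_buy(price=100, qty=5): fills=none; bids=[#4:5@100 #3:3@98] asks=[-]
After op 5 [order #5] market_sell(qty=7): fills=#4x#5:5@100 #3x#5:2@98; bids=[#3:1@98] asks=[-]
After op 6 cancel(order #3): fills=none; bids=[-] asks=[-]
After op 7 cancel(order #4): fills=none; bids=[-] asks=[-]

Answer: BIDS (highest first):
  (empty)
ASKS (lowest first):
  (empty)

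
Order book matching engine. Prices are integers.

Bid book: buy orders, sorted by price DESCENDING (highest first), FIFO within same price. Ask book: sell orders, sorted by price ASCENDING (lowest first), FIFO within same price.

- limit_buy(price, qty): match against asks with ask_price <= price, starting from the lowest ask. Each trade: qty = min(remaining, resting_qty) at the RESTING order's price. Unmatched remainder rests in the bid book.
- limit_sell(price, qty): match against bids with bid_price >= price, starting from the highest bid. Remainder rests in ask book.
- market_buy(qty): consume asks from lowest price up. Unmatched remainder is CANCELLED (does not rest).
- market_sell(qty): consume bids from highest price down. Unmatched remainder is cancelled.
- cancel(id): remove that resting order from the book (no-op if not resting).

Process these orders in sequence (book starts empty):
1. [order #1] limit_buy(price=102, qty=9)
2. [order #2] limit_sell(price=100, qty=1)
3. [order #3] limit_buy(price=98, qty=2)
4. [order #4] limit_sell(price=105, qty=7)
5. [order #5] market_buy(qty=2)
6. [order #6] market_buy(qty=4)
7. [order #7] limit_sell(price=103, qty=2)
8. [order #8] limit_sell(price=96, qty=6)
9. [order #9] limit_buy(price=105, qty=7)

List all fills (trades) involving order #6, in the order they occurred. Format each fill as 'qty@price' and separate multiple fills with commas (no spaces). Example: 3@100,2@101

Answer: 4@105

Derivation:
After op 1 [order #1] limit_buy(price=102, qty=9): fills=none; bids=[#1:9@102] asks=[-]
After op 2 [order #2] limit_sell(price=100, qty=1): fills=#1x#2:1@102; bids=[#1:8@102] asks=[-]
After op 3 [order #3] limit_buy(price=98, qty=2): fills=none; bids=[#1:8@102 #3:2@98] asks=[-]
After op 4 [order #4] limit_sell(price=105, qty=7): fills=none; bids=[#1:8@102 #3:2@98] asks=[#4:7@105]
After op 5 [order #5] market_buy(qty=2): fills=#5x#4:2@105; bids=[#1:8@102 #3:2@98] asks=[#4:5@105]
After op 6 [order #6] market_buy(qty=4): fills=#6x#4:4@105; bids=[#1:8@102 #3:2@98] asks=[#4:1@105]
After op 7 [order #7] limit_sell(price=103, qty=2): fills=none; bids=[#1:8@102 #3:2@98] asks=[#7:2@103 #4:1@105]
After op 8 [order #8] limit_sell(price=96, qty=6): fills=#1x#8:6@102; bids=[#1:2@102 #3:2@98] asks=[#7:2@103 #4:1@105]
After op 9 [order #9] limit_buy(price=105, qty=7): fills=#9x#7:2@103 #9x#4:1@105; bids=[#9:4@105 #1:2@102 #3:2@98] asks=[-]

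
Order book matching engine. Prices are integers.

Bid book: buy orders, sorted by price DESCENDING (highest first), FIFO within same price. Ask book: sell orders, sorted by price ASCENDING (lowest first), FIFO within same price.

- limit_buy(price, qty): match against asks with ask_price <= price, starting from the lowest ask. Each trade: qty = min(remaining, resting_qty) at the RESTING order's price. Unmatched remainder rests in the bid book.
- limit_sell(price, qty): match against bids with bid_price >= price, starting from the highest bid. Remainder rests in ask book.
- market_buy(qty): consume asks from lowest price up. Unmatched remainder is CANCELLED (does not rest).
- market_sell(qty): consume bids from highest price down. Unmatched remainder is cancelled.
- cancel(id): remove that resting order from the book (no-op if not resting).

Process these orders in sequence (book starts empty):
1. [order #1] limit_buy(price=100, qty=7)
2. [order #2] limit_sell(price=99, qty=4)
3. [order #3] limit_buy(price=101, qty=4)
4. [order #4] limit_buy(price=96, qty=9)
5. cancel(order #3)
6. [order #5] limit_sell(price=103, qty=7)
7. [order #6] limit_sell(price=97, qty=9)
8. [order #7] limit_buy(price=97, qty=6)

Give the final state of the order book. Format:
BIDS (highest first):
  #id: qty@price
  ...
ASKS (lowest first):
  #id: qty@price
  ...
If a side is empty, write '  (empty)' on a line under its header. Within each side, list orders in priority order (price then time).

After op 1 [order #1] limit_buy(price=100, qty=7): fills=none; bids=[#1:7@100] asks=[-]
After op 2 [order #2] limit_sell(price=99, qty=4): fills=#1x#2:4@100; bids=[#1:3@100] asks=[-]
After op 3 [order #3] limit_buy(price=101, qty=4): fills=none; bids=[#3:4@101 #1:3@100] asks=[-]
After op 4 [order #4] limit_buy(price=96, qty=9): fills=none; bids=[#3:4@101 #1:3@100 #4:9@96] asks=[-]
After op 5 cancel(order #3): fills=none; bids=[#1:3@100 #4:9@96] asks=[-]
After op 6 [order #5] limit_sell(price=103, qty=7): fills=none; bids=[#1:3@100 #4:9@96] asks=[#5:7@103]
After op 7 [order #6] limit_sell(price=97, qty=9): fills=#1x#6:3@100; bids=[#4:9@96] asks=[#6:6@97 #5:7@103]
After op 8 [order #7] limit_buy(price=97, qty=6): fills=#7x#6:6@97; bids=[#4:9@96] asks=[#5:7@103]

Answer: BIDS (highest first):
  #4: 9@96
ASKS (lowest first):
  #5: 7@103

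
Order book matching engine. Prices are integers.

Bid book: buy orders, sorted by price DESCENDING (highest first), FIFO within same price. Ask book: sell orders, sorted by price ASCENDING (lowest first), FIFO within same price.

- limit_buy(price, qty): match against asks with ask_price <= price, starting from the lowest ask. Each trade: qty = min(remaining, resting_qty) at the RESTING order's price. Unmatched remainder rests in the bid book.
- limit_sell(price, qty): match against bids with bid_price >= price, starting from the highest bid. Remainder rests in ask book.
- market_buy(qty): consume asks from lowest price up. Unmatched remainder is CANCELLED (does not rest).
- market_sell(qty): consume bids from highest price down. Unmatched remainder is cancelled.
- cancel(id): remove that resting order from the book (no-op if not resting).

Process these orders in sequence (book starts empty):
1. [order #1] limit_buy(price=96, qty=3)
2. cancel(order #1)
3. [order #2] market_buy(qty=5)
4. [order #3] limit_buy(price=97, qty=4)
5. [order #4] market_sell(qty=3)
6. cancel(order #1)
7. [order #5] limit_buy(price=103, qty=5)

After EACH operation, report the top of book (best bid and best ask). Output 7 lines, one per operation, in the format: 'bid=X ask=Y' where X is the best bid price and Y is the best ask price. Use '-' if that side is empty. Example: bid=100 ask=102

After op 1 [order #1] limit_buy(price=96, qty=3): fills=none; bids=[#1:3@96] asks=[-]
After op 2 cancel(order #1): fills=none; bids=[-] asks=[-]
After op 3 [order #2] market_buy(qty=5): fills=none; bids=[-] asks=[-]
After op 4 [order #3] limit_buy(price=97, qty=4): fills=none; bids=[#3:4@97] asks=[-]
After op 5 [order #4] market_sell(qty=3): fills=#3x#4:3@97; bids=[#3:1@97] asks=[-]
After op 6 cancel(order #1): fills=none; bids=[#3:1@97] asks=[-]
After op 7 [order #5] limit_buy(price=103, qty=5): fills=none; bids=[#5:5@103 #3:1@97] asks=[-]

Answer: bid=96 ask=-
bid=- ask=-
bid=- ask=-
bid=97 ask=-
bid=97 ask=-
bid=97 ask=-
bid=103 ask=-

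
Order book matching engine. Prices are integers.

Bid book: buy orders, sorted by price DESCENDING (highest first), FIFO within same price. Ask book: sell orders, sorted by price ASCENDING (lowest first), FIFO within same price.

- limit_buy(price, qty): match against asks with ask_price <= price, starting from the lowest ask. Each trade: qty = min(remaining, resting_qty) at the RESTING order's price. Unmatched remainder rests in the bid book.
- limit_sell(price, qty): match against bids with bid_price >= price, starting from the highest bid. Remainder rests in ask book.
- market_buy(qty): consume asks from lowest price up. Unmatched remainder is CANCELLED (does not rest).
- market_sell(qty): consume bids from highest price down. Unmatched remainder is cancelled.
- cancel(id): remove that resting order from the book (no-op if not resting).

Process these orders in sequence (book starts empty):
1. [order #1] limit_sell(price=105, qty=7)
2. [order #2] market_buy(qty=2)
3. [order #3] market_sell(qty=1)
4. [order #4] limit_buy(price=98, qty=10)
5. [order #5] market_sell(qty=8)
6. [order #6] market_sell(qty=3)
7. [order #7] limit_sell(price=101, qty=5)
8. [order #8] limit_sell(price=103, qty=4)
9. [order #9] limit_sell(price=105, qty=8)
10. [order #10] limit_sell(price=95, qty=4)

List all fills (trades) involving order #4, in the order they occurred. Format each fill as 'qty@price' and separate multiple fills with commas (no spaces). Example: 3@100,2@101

After op 1 [order #1] limit_sell(price=105, qty=7): fills=none; bids=[-] asks=[#1:7@105]
After op 2 [order #2] market_buy(qty=2): fills=#2x#1:2@105; bids=[-] asks=[#1:5@105]
After op 3 [order #3] market_sell(qty=1): fills=none; bids=[-] asks=[#1:5@105]
After op 4 [order #4] limit_buy(price=98, qty=10): fills=none; bids=[#4:10@98] asks=[#1:5@105]
After op 5 [order #5] market_sell(qty=8): fills=#4x#5:8@98; bids=[#4:2@98] asks=[#1:5@105]
After op 6 [order #6] market_sell(qty=3): fills=#4x#6:2@98; bids=[-] asks=[#1:5@105]
After op 7 [order #7] limit_sell(price=101, qty=5): fills=none; bids=[-] asks=[#7:5@101 #1:5@105]
After op 8 [order #8] limit_sell(price=103, qty=4): fills=none; bids=[-] asks=[#7:5@101 #8:4@103 #1:5@105]
After op 9 [order #9] limit_sell(price=105, qty=8): fills=none; bids=[-] asks=[#7:5@101 #8:4@103 #1:5@105 #9:8@105]
After op 10 [order #10] limit_sell(price=95, qty=4): fills=none; bids=[-] asks=[#10:4@95 #7:5@101 #8:4@103 #1:5@105 #9:8@105]

Answer: 8@98,2@98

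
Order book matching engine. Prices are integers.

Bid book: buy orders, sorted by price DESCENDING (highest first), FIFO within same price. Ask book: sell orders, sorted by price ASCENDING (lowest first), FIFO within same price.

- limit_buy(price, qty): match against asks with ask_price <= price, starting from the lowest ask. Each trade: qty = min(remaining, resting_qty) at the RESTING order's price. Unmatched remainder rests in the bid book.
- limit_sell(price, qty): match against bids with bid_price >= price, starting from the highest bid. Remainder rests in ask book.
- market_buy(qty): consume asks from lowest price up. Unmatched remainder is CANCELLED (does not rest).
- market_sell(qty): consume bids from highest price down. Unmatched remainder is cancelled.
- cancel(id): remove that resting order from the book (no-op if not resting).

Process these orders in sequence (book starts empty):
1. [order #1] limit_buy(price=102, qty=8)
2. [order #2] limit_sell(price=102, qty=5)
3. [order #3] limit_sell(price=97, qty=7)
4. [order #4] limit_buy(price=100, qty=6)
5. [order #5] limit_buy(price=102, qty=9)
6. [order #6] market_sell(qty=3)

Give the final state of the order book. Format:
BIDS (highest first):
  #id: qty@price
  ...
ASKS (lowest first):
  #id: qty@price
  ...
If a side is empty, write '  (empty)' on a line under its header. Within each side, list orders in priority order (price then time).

After op 1 [order #1] limit_buy(price=102, qty=8): fills=none; bids=[#1:8@102] asks=[-]
After op 2 [order #2] limit_sell(price=102, qty=5): fills=#1x#2:5@102; bids=[#1:3@102] asks=[-]
After op 3 [order #3] limit_sell(price=97, qty=7): fills=#1x#3:3@102; bids=[-] asks=[#3:4@97]
After op 4 [order #4] limit_buy(price=100, qty=6): fills=#4x#3:4@97; bids=[#4:2@100] asks=[-]
After op 5 [order #5] limit_buy(price=102, qty=9): fills=none; bids=[#5:9@102 #4:2@100] asks=[-]
After op 6 [order #6] market_sell(qty=3): fills=#5x#6:3@102; bids=[#5:6@102 #4:2@100] asks=[-]

Answer: BIDS (highest first):
  #5: 6@102
  #4: 2@100
ASKS (lowest first):
  (empty)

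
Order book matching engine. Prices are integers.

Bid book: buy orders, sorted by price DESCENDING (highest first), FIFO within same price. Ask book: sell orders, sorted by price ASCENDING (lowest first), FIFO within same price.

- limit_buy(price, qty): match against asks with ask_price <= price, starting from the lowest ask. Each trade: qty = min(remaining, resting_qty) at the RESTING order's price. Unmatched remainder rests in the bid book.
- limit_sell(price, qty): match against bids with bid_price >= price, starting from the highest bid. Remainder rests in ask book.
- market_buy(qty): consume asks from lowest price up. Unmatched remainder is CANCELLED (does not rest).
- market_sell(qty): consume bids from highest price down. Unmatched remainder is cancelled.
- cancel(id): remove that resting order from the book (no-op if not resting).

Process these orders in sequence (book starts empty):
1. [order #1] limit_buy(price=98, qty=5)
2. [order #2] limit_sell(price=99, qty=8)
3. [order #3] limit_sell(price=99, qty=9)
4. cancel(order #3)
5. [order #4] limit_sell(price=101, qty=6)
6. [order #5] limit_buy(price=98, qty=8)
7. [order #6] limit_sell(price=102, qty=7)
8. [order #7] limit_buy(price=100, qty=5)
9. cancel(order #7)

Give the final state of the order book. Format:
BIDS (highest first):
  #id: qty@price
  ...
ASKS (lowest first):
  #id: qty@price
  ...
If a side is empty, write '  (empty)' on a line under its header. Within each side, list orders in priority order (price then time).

Answer: BIDS (highest first):
  #1: 5@98
  #5: 8@98
ASKS (lowest first):
  #2: 3@99
  #4: 6@101
  #6: 7@102

Derivation:
After op 1 [order #1] limit_buy(price=98, qty=5): fills=none; bids=[#1:5@98] asks=[-]
After op 2 [order #2] limit_sell(price=99, qty=8): fills=none; bids=[#1:5@98] asks=[#2:8@99]
After op 3 [order #3] limit_sell(price=99, qty=9): fills=none; bids=[#1:5@98] asks=[#2:8@99 #3:9@99]
After op 4 cancel(order #3): fills=none; bids=[#1:5@98] asks=[#2:8@99]
After op 5 [order #4] limit_sell(price=101, qty=6): fills=none; bids=[#1:5@98] asks=[#2:8@99 #4:6@101]
After op 6 [order #5] limit_buy(price=98, qty=8): fills=none; bids=[#1:5@98 #5:8@98] asks=[#2:8@99 #4:6@101]
After op 7 [order #6] limit_sell(price=102, qty=7): fills=none; bids=[#1:5@98 #5:8@98] asks=[#2:8@99 #4:6@101 #6:7@102]
After op 8 [order #7] limit_buy(price=100, qty=5): fills=#7x#2:5@99; bids=[#1:5@98 #5:8@98] asks=[#2:3@99 #4:6@101 #6:7@102]
After op 9 cancel(order #7): fills=none; bids=[#1:5@98 #5:8@98] asks=[#2:3@99 #4:6@101 #6:7@102]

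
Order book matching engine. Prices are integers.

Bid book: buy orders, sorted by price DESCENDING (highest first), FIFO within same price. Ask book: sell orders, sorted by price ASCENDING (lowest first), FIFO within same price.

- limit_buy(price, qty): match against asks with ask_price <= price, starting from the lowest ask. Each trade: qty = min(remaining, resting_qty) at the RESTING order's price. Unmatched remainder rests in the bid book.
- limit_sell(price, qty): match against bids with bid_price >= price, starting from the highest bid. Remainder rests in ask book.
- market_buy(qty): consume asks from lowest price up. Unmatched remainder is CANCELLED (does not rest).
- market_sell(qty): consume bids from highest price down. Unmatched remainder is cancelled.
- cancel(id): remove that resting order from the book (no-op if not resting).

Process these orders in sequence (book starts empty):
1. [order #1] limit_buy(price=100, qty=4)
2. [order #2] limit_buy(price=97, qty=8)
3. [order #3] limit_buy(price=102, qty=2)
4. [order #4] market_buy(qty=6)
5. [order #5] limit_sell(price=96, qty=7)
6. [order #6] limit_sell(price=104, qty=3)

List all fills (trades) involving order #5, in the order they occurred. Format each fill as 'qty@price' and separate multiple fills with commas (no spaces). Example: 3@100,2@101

Answer: 2@102,4@100,1@97

Derivation:
After op 1 [order #1] limit_buy(price=100, qty=4): fills=none; bids=[#1:4@100] asks=[-]
After op 2 [order #2] limit_buy(price=97, qty=8): fills=none; bids=[#1:4@100 #2:8@97] asks=[-]
After op 3 [order #3] limit_buy(price=102, qty=2): fills=none; bids=[#3:2@102 #1:4@100 #2:8@97] asks=[-]
After op 4 [order #4] market_buy(qty=6): fills=none; bids=[#3:2@102 #1:4@100 #2:8@97] asks=[-]
After op 5 [order #5] limit_sell(price=96, qty=7): fills=#3x#5:2@102 #1x#5:4@100 #2x#5:1@97; bids=[#2:7@97] asks=[-]
After op 6 [order #6] limit_sell(price=104, qty=3): fills=none; bids=[#2:7@97] asks=[#6:3@104]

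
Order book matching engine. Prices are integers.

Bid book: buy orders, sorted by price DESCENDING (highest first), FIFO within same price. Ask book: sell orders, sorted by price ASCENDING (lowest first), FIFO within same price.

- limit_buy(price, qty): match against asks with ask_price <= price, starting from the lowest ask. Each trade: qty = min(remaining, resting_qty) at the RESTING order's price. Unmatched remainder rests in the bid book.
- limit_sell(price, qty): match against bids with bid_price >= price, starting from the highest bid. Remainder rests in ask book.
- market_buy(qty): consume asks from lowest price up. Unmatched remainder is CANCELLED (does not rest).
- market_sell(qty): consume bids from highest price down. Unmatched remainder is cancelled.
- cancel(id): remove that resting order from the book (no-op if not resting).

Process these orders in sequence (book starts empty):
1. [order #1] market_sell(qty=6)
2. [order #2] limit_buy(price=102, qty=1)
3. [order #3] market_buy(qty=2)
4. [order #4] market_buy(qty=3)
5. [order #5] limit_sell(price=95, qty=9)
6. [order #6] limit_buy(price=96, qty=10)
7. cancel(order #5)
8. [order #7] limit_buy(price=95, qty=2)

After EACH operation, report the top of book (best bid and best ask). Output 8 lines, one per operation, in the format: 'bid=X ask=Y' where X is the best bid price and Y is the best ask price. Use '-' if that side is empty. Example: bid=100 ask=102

Answer: bid=- ask=-
bid=102 ask=-
bid=102 ask=-
bid=102 ask=-
bid=- ask=95
bid=96 ask=-
bid=96 ask=-
bid=96 ask=-

Derivation:
After op 1 [order #1] market_sell(qty=6): fills=none; bids=[-] asks=[-]
After op 2 [order #2] limit_buy(price=102, qty=1): fills=none; bids=[#2:1@102] asks=[-]
After op 3 [order #3] market_buy(qty=2): fills=none; bids=[#2:1@102] asks=[-]
After op 4 [order #4] market_buy(qty=3): fills=none; bids=[#2:1@102] asks=[-]
After op 5 [order #5] limit_sell(price=95, qty=9): fills=#2x#5:1@102; bids=[-] asks=[#5:8@95]
After op 6 [order #6] limit_buy(price=96, qty=10): fills=#6x#5:8@95; bids=[#6:2@96] asks=[-]
After op 7 cancel(order #5): fills=none; bids=[#6:2@96] asks=[-]
After op 8 [order #7] limit_buy(price=95, qty=2): fills=none; bids=[#6:2@96 #7:2@95] asks=[-]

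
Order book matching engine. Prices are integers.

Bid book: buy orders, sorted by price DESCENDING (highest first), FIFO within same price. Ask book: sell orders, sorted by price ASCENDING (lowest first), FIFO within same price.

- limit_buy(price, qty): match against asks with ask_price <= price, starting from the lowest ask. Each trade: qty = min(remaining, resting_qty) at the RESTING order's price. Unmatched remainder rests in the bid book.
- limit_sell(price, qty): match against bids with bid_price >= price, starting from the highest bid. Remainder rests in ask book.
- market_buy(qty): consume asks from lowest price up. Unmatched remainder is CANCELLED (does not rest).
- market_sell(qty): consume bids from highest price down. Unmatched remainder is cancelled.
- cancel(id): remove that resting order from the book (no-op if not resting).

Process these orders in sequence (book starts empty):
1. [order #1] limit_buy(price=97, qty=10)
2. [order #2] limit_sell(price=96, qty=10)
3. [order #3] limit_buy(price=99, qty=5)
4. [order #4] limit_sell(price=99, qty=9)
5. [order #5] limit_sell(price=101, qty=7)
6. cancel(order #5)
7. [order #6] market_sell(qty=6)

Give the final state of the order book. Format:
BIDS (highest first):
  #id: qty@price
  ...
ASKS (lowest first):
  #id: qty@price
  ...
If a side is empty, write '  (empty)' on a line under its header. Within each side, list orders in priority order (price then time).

After op 1 [order #1] limit_buy(price=97, qty=10): fills=none; bids=[#1:10@97] asks=[-]
After op 2 [order #2] limit_sell(price=96, qty=10): fills=#1x#2:10@97; bids=[-] asks=[-]
After op 3 [order #3] limit_buy(price=99, qty=5): fills=none; bids=[#3:5@99] asks=[-]
After op 4 [order #4] limit_sell(price=99, qty=9): fills=#3x#4:5@99; bids=[-] asks=[#4:4@99]
After op 5 [order #5] limit_sell(price=101, qty=7): fills=none; bids=[-] asks=[#4:4@99 #5:7@101]
After op 6 cancel(order #5): fills=none; bids=[-] asks=[#4:4@99]
After op 7 [order #6] market_sell(qty=6): fills=none; bids=[-] asks=[#4:4@99]

Answer: BIDS (highest first):
  (empty)
ASKS (lowest first):
  #4: 4@99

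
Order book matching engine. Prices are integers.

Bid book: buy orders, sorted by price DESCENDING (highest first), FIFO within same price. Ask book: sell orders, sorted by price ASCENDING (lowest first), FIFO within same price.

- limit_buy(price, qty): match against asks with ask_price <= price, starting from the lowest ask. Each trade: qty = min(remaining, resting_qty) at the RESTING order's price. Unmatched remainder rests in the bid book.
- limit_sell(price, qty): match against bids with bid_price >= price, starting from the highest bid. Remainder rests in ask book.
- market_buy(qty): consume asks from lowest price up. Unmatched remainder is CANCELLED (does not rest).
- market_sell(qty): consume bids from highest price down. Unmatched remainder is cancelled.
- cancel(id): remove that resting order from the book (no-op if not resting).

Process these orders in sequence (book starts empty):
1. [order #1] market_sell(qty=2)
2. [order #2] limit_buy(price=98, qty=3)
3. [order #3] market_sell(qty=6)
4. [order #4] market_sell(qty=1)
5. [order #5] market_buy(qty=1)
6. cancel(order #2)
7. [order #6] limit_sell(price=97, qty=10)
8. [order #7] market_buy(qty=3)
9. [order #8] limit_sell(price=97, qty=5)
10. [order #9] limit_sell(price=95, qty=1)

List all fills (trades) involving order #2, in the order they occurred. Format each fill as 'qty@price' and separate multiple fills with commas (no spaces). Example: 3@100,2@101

Answer: 3@98

Derivation:
After op 1 [order #1] market_sell(qty=2): fills=none; bids=[-] asks=[-]
After op 2 [order #2] limit_buy(price=98, qty=3): fills=none; bids=[#2:3@98] asks=[-]
After op 3 [order #3] market_sell(qty=6): fills=#2x#3:3@98; bids=[-] asks=[-]
After op 4 [order #4] market_sell(qty=1): fills=none; bids=[-] asks=[-]
After op 5 [order #5] market_buy(qty=1): fills=none; bids=[-] asks=[-]
After op 6 cancel(order #2): fills=none; bids=[-] asks=[-]
After op 7 [order #6] limit_sell(price=97, qty=10): fills=none; bids=[-] asks=[#6:10@97]
After op 8 [order #7] market_buy(qty=3): fills=#7x#6:3@97; bids=[-] asks=[#6:7@97]
After op 9 [order #8] limit_sell(price=97, qty=5): fills=none; bids=[-] asks=[#6:7@97 #8:5@97]
After op 10 [order #9] limit_sell(price=95, qty=1): fills=none; bids=[-] asks=[#9:1@95 #6:7@97 #8:5@97]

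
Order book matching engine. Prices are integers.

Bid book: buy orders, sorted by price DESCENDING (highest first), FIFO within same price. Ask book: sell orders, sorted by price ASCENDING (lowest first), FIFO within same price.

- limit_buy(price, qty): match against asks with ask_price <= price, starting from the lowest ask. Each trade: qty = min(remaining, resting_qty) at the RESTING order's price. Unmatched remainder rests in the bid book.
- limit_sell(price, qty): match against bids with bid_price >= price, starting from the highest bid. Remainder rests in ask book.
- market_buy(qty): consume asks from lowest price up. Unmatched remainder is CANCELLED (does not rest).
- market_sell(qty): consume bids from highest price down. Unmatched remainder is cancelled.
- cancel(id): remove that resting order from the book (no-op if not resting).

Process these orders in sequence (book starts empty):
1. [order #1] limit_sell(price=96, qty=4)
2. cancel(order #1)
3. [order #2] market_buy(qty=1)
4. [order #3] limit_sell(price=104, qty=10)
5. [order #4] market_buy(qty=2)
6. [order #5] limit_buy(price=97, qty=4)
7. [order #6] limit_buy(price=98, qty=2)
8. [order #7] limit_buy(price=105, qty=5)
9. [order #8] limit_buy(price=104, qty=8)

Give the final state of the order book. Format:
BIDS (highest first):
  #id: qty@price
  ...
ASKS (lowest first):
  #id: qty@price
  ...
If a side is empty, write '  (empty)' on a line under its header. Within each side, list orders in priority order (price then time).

After op 1 [order #1] limit_sell(price=96, qty=4): fills=none; bids=[-] asks=[#1:4@96]
After op 2 cancel(order #1): fills=none; bids=[-] asks=[-]
After op 3 [order #2] market_buy(qty=1): fills=none; bids=[-] asks=[-]
After op 4 [order #3] limit_sell(price=104, qty=10): fills=none; bids=[-] asks=[#3:10@104]
After op 5 [order #4] market_buy(qty=2): fills=#4x#3:2@104; bids=[-] asks=[#3:8@104]
After op 6 [order #5] limit_buy(price=97, qty=4): fills=none; bids=[#5:4@97] asks=[#3:8@104]
After op 7 [order #6] limit_buy(price=98, qty=2): fills=none; bids=[#6:2@98 #5:4@97] asks=[#3:8@104]
After op 8 [order #7] limit_buy(price=105, qty=5): fills=#7x#3:5@104; bids=[#6:2@98 #5:4@97] asks=[#3:3@104]
After op 9 [order #8] limit_buy(price=104, qty=8): fills=#8x#3:3@104; bids=[#8:5@104 #6:2@98 #5:4@97] asks=[-]

Answer: BIDS (highest first):
  #8: 5@104
  #6: 2@98
  #5: 4@97
ASKS (lowest first):
  (empty)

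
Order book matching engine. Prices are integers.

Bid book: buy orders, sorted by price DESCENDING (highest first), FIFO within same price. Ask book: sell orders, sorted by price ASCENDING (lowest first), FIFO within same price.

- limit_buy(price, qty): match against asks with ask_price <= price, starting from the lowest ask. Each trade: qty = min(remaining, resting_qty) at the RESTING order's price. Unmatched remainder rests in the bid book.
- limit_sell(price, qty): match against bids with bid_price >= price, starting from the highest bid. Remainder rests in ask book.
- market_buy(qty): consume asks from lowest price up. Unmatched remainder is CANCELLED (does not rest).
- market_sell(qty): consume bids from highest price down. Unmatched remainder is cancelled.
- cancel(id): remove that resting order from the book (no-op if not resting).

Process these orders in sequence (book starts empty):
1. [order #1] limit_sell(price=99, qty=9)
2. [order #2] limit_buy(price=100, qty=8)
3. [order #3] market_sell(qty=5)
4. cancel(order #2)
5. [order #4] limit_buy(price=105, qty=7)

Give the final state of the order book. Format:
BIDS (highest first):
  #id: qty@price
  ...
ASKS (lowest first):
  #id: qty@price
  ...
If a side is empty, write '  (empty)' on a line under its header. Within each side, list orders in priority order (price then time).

Answer: BIDS (highest first):
  #4: 6@105
ASKS (lowest first):
  (empty)

Derivation:
After op 1 [order #1] limit_sell(price=99, qty=9): fills=none; bids=[-] asks=[#1:9@99]
After op 2 [order #2] limit_buy(price=100, qty=8): fills=#2x#1:8@99; bids=[-] asks=[#1:1@99]
After op 3 [order #3] market_sell(qty=5): fills=none; bids=[-] asks=[#1:1@99]
After op 4 cancel(order #2): fills=none; bids=[-] asks=[#1:1@99]
After op 5 [order #4] limit_buy(price=105, qty=7): fills=#4x#1:1@99; bids=[#4:6@105] asks=[-]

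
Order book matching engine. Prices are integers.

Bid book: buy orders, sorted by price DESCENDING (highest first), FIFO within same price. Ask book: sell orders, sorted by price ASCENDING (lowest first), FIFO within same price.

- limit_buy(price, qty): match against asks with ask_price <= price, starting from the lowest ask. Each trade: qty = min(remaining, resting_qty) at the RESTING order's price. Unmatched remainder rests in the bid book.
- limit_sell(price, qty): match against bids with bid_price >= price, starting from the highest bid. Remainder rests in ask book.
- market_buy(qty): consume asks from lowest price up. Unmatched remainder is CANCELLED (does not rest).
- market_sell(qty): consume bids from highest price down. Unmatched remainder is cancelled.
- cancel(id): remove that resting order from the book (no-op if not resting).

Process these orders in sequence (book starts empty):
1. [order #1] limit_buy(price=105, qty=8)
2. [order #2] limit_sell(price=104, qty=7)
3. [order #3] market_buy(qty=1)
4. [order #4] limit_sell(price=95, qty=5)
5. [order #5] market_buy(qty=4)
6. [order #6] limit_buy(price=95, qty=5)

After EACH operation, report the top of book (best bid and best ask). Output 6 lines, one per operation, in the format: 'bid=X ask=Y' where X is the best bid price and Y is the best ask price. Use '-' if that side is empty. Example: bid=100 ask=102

Answer: bid=105 ask=-
bid=105 ask=-
bid=105 ask=-
bid=- ask=95
bid=- ask=-
bid=95 ask=-

Derivation:
After op 1 [order #1] limit_buy(price=105, qty=8): fills=none; bids=[#1:8@105] asks=[-]
After op 2 [order #2] limit_sell(price=104, qty=7): fills=#1x#2:7@105; bids=[#1:1@105] asks=[-]
After op 3 [order #3] market_buy(qty=1): fills=none; bids=[#1:1@105] asks=[-]
After op 4 [order #4] limit_sell(price=95, qty=5): fills=#1x#4:1@105; bids=[-] asks=[#4:4@95]
After op 5 [order #5] market_buy(qty=4): fills=#5x#4:4@95; bids=[-] asks=[-]
After op 6 [order #6] limit_buy(price=95, qty=5): fills=none; bids=[#6:5@95] asks=[-]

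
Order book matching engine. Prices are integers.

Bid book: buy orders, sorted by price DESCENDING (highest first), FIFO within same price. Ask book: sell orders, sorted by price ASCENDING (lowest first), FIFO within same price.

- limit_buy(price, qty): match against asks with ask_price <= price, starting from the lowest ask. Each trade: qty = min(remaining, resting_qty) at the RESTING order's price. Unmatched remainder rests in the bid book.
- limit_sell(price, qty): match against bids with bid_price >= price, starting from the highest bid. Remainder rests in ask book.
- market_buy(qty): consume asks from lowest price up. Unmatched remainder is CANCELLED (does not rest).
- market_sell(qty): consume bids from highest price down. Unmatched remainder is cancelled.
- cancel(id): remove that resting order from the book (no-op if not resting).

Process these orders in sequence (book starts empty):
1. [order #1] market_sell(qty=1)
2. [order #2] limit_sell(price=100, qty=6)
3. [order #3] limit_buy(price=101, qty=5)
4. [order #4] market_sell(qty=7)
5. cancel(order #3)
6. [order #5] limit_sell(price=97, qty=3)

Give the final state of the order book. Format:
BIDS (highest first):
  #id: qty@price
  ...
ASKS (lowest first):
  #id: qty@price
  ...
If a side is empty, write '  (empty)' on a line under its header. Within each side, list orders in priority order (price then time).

After op 1 [order #1] market_sell(qty=1): fills=none; bids=[-] asks=[-]
After op 2 [order #2] limit_sell(price=100, qty=6): fills=none; bids=[-] asks=[#2:6@100]
After op 3 [order #3] limit_buy(price=101, qty=5): fills=#3x#2:5@100; bids=[-] asks=[#2:1@100]
After op 4 [order #4] market_sell(qty=7): fills=none; bids=[-] asks=[#2:1@100]
After op 5 cancel(order #3): fills=none; bids=[-] asks=[#2:1@100]
After op 6 [order #5] limit_sell(price=97, qty=3): fills=none; bids=[-] asks=[#5:3@97 #2:1@100]

Answer: BIDS (highest first):
  (empty)
ASKS (lowest first):
  #5: 3@97
  #2: 1@100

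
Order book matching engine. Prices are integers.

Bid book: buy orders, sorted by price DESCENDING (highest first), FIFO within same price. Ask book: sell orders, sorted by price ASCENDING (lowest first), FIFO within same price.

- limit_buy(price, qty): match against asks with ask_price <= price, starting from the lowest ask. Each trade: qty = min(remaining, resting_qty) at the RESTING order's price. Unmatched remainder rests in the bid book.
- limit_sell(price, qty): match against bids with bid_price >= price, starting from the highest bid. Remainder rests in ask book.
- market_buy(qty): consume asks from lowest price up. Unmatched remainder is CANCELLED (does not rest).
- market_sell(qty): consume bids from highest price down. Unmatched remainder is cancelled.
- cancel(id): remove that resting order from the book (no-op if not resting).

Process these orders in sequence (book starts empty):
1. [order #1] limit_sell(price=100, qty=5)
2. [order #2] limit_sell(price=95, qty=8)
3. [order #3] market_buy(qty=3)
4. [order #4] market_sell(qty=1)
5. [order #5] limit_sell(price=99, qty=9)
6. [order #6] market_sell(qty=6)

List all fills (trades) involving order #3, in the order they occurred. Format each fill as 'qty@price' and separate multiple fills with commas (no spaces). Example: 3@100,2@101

Answer: 3@95

Derivation:
After op 1 [order #1] limit_sell(price=100, qty=5): fills=none; bids=[-] asks=[#1:5@100]
After op 2 [order #2] limit_sell(price=95, qty=8): fills=none; bids=[-] asks=[#2:8@95 #1:5@100]
After op 3 [order #3] market_buy(qty=3): fills=#3x#2:3@95; bids=[-] asks=[#2:5@95 #1:5@100]
After op 4 [order #4] market_sell(qty=1): fills=none; bids=[-] asks=[#2:5@95 #1:5@100]
After op 5 [order #5] limit_sell(price=99, qty=9): fills=none; bids=[-] asks=[#2:5@95 #5:9@99 #1:5@100]
After op 6 [order #6] market_sell(qty=6): fills=none; bids=[-] asks=[#2:5@95 #5:9@99 #1:5@100]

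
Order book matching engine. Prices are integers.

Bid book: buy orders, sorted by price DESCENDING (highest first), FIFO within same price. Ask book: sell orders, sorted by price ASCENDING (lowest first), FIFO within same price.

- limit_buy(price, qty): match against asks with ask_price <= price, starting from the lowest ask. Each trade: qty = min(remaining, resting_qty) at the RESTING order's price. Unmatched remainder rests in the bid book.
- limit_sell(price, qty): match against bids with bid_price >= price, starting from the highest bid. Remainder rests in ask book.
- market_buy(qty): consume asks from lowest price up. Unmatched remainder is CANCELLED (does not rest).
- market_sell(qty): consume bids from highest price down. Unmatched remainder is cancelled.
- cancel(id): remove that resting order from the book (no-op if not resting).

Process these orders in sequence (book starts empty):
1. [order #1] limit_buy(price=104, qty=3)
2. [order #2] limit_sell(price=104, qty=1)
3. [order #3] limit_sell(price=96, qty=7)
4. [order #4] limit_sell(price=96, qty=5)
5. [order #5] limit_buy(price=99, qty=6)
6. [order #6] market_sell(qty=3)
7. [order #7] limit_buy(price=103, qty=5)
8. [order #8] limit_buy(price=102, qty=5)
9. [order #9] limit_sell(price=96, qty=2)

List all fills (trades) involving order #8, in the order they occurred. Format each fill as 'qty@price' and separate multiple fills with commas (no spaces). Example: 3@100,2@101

Answer: 1@102

Derivation:
After op 1 [order #1] limit_buy(price=104, qty=3): fills=none; bids=[#1:3@104] asks=[-]
After op 2 [order #2] limit_sell(price=104, qty=1): fills=#1x#2:1@104; bids=[#1:2@104] asks=[-]
After op 3 [order #3] limit_sell(price=96, qty=7): fills=#1x#3:2@104; bids=[-] asks=[#3:5@96]
After op 4 [order #4] limit_sell(price=96, qty=5): fills=none; bids=[-] asks=[#3:5@96 #4:5@96]
After op 5 [order #5] limit_buy(price=99, qty=6): fills=#5x#3:5@96 #5x#4:1@96; bids=[-] asks=[#4:4@96]
After op 6 [order #6] market_sell(qty=3): fills=none; bids=[-] asks=[#4:4@96]
After op 7 [order #7] limit_buy(price=103, qty=5): fills=#7x#4:4@96; bids=[#7:1@103] asks=[-]
After op 8 [order #8] limit_buy(price=102, qty=5): fills=none; bids=[#7:1@103 #8:5@102] asks=[-]
After op 9 [order #9] limit_sell(price=96, qty=2): fills=#7x#9:1@103 #8x#9:1@102; bids=[#8:4@102] asks=[-]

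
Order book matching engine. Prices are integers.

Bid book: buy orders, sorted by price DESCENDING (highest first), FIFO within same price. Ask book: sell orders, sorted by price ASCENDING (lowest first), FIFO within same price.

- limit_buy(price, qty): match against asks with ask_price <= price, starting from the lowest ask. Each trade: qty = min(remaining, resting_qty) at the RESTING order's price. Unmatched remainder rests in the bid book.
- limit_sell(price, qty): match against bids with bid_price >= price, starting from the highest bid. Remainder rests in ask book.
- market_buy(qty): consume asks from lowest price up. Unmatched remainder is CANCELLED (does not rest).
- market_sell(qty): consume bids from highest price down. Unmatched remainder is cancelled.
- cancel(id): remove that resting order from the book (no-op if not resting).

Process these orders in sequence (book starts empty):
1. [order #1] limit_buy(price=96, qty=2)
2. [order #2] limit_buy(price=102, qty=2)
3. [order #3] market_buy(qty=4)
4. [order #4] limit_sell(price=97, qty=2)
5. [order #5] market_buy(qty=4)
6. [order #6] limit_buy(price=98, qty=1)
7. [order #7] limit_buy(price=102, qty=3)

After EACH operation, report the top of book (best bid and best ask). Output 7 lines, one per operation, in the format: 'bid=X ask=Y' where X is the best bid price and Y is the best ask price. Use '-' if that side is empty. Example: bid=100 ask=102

After op 1 [order #1] limit_buy(price=96, qty=2): fills=none; bids=[#1:2@96] asks=[-]
After op 2 [order #2] limit_buy(price=102, qty=2): fills=none; bids=[#2:2@102 #1:2@96] asks=[-]
After op 3 [order #3] market_buy(qty=4): fills=none; bids=[#2:2@102 #1:2@96] asks=[-]
After op 4 [order #4] limit_sell(price=97, qty=2): fills=#2x#4:2@102; bids=[#1:2@96] asks=[-]
After op 5 [order #5] market_buy(qty=4): fills=none; bids=[#1:2@96] asks=[-]
After op 6 [order #6] limit_buy(price=98, qty=1): fills=none; bids=[#6:1@98 #1:2@96] asks=[-]
After op 7 [order #7] limit_buy(price=102, qty=3): fills=none; bids=[#7:3@102 #6:1@98 #1:2@96] asks=[-]

Answer: bid=96 ask=-
bid=102 ask=-
bid=102 ask=-
bid=96 ask=-
bid=96 ask=-
bid=98 ask=-
bid=102 ask=-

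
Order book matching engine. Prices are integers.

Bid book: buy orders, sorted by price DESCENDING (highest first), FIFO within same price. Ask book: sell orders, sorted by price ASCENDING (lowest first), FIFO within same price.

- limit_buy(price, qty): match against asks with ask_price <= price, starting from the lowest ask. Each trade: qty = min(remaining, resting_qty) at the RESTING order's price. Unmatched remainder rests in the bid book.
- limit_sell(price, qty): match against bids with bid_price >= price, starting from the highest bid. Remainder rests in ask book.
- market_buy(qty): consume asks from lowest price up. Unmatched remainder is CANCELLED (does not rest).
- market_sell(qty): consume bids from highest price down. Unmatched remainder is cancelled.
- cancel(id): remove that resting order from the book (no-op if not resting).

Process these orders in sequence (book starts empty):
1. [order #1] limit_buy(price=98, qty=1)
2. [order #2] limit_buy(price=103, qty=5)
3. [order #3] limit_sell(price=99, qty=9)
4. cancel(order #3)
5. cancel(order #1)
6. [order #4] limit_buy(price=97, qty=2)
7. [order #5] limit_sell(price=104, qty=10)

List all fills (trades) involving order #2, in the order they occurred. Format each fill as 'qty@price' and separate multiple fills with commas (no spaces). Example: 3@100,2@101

Answer: 5@103

Derivation:
After op 1 [order #1] limit_buy(price=98, qty=1): fills=none; bids=[#1:1@98] asks=[-]
After op 2 [order #2] limit_buy(price=103, qty=5): fills=none; bids=[#2:5@103 #1:1@98] asks=[-]
After op 3 [order #3] limit_sell(price=99, qty=9): fills=#2x#3:5@103; bids=[#1:1@98] asks=[#3:4@99]
After op 4 cancel(order #3): fills=none; bids=[#1:1@98] asks=[-]
After op 5 cancel(order #1): fills=none; bids=[-] asks=[-]
After op 6 [order #4] limit_buy(price=97, qty=2): fills=none; bids=[#4:2@97] asks=[-]
After op 7 [order #5] limit_sell(price=104, qty=10): fills=none; bids=[#4:2@97] asks=[#5:10@104]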